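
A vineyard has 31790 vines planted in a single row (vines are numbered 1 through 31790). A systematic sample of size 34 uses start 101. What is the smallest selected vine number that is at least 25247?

25346

k = 31790/34 = 935
Steps past start: ⌈(25247 − 101)/935⌉ = ⌈25146/935⌉ = 27
Selected vine: 101 + 27×935 = 25346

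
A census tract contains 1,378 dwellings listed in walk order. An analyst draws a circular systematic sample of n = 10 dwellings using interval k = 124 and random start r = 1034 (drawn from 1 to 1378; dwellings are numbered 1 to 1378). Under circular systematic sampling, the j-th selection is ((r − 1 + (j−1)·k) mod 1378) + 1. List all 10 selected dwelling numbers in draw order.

Selection 1: 1034
Selection 2: 1034 + 124 = 1158
Selection 3: 1158 + 124 = 1282
Selection 4: 1282 + 124 = 1406 → 1406 − 1378 = 28
Selection 5: 28 + 124 = 152
Selection 6: 152 + 124 = 276
Selection 7: 276 + 124 = 400
Selection 8: 400 + 124 = 524
Selection 9: 524 + 124 = 648
Selection 10: 648 + 124 = 772

1034, 1158, 1282, 28, 152, 276, 400, 524, 648, 772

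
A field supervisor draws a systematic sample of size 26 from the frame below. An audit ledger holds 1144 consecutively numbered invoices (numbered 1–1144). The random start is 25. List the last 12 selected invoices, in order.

k = N/n = 1144/26 = 44
15th selection = 25 + 14×44 = 641
16th: 641 + 44 = 685
17th: 685 + 44 = 729
18th: 729 + 44 = 773
19th: 773 + 44 = 817
20th: 817 + 44 = 861
21st: 861 + 44 = 905
22nd: 905 + 44 = 949
23rd: 949 + 44 = 993
24th: 993 + 44 = 1037
25th: 1037 + 44 = 1081
26th: 1081 + 44 = 1125

641, 685, 729, 773, 817, 861, 905, 949, 993, 1037, 1081, 1125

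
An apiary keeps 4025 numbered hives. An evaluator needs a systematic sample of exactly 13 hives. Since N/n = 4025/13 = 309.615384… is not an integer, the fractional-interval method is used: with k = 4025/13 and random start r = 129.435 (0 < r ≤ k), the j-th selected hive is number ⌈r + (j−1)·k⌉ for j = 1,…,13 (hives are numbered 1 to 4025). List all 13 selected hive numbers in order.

j=1: r + 0k = 129.435 → ⌈·⌉ = 130
j=2: r + 1k = 439.050384… → ⌈·⌉ = 440
j=3: r + 2k = 748.665769… → ⌈·⌉ = 749
j=4: r + 3k = 1058.281153… → ⌈·⌉ = 1059
j=5: r + 4k = 1367.896538… → ⌈·⌉ = 1368
j=6: r + 5k = 1677.511923… → ⌈·⌉ = 1678
j=7: r + 6k = 1987.127307… → ⌈·⌉ = 1988
j=8: r + 7k = 2296.742692… → ⌈·⌉ = 2297
j=9: r + 8k = 2606.358076… → ⌈·⌉ = 2607
j=10: r + 9k = 2915.973461… → ⌈·⌉ = 2916
j=11: r + 10k = 3225.588846… → ⌈·⌉ = 3226
j=12: r + 11k = 3535.204230… → ⌈·⌉ = 3536
j=13: r + 12k = 3844.819615… → ⌈·⌉ = 3845

130, 440, 749, 1059, 1368, 1678, 1988, 2297, 2607, 2916, 3226, 3536, 3845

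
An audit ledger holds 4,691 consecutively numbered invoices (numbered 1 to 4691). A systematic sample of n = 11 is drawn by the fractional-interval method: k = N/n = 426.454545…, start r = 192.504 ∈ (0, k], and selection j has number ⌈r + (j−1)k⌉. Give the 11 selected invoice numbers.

j=1: r + 0k = 192.504 → ⌈·⌉ = 193
j=2: r + 1k = 618.958545… → ⌈·⌉ = 619
j=3: r + 2k = 1045.413090… → ⌈·⌉ = 1046
j=4: r + 3k = 1471.867636… → ⌈·⌉ = 1472
j=5: r + 4k = 1898.322181… → ⌈·⌉ = 1899
j=6: r + 5k = 2324.776727… → ⌈·⌉ = 2325
j=7: r + 6k = 2751.231272… → ⌈·⌉ = 2752
j=8: r + 7k = 3177.685818… → ⌈·⌉ = 3178
j=9: r + 8k = 3604.140363… → ⌈·⌉ = 3605
j=10: r + 9k = 4030.594909… → ⌈·⌉ = 4031
j=11: r + 10k = 4457.049454… → ⌈·⌉ = 4458

193, 619, 1046, 1472, 1899, 2325, 2752, 3178, 3605, 4031, 4458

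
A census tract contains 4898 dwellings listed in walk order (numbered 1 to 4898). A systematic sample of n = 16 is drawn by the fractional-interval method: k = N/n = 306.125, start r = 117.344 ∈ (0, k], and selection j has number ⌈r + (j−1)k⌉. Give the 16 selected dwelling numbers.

j=1: r + 0k = 117.344 → ⌈·⌉ = 118
j=2: r + 1k = 423.469 → ⌈·⌉ = 424
j=3: r + 2k = 729.594 → ⌈·⌉ = 730
j=4: r + 3k = 1035.719 → ⌈·⌉ = 1036
j=5: r + 4k = 1341.844 → ⌈·⌉ = 1342
j=6: r + 5k = 1647.969 → ⌈·⌉ = 1648
j=7: r + 6k = 1954.094 → ⌈·⌉ = 1955
j=8: r + 7k = 2260.219 → ⌈·⌉ = 2261
j=9: r + 8k = 2566.344 → ⌈·⌉ = 2567
j=10: r + 9k = 2872.469 → ⌈·⌉ = 2873
j=11: r + 10k = 3178.594 → ⌈·⌉ = 3179
j=12: r + 11k = 3484.719 → ⌈·⌉ = 3485
j=13: r + 12k = 3790.844 → ⌈·⌉ = 3791
j=14: r + 13k = 4096.969 → ⌈·⌉ = 4097
j=15: r + 14k = 4403.094 → ⌈·⌉ = 4404
j=16: r + 15k = 4709.219 → ⌈·⌉ = 4710

118, 424, 730, 1036, 1342, 1648, 1955, 2261, 2567, 2873, 3179, 3485, 3791, 4097, 4404, 4710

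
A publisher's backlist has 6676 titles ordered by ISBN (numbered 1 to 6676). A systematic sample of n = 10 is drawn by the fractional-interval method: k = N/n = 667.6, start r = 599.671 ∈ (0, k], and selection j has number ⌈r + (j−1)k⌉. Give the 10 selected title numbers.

600, 1268, 1935, 2603, 3271, 3938, 4606, 5273, 5941, 6609

j=1: r + 0k = 599.671 → ⌈·⌉ = 600
j=2: r + 1k = 1267.271 → ⌈·⌉ = 1268
j=3: r + 2k = 1934.871 → ⌈·⌉ = 1935
j=4: r + 3k = 2602.471 → ⌈·⌉ = 2603
j=5: r + 4k = 3270.071 → ⌈·⌉ = 3271
j=6: r + 5k = 3937.671 → ⌈·⌉ = 3938
j=7: r + 6k = 4605.271 → ⌈·⌉ = 4606
j=8: r + 7k = 5272.871 → ⌈·⌉ = 5273
j=9: r + 8k = 5940.471 → ⌈·⌉ = 5941
j=10: r + 9k = 6608.071 → ⌈·⌉ = 6609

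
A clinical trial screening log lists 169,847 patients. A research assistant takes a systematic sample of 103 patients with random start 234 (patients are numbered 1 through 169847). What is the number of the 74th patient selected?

k = 169847/103 = 1649
74th selection = r + (74−1)·k = 234 + 73×1649 = 234 + 120377 = 120611

120611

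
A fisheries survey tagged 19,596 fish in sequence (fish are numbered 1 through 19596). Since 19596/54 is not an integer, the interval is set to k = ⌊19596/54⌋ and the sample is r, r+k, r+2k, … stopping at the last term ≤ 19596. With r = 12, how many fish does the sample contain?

55

k = ⌊19596/54⌋ = 362
Achieved size = ⌊(19596 − 12)/362⌋ + 1 = ⌊19584/362⌋ + 1 = 54 + 1 = 55
(last selection: 12 + 54×362 = 19560 ≤ 19596; next would be 19922 > 19596)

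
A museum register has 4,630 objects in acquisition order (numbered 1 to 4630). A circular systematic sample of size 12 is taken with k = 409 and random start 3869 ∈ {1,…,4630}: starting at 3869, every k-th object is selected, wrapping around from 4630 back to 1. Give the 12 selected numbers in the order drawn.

3869, 4278, 57, 466, 875, 1284, 1693, 2102, 2511, 2920, 3329, 3738

Selection 1: 3869
Selection 2: 3869 + 409 = 4278
Selection 3: 4278 + 409 = 4687 → 4687 − 4630 = 57
Selection 4: 57 + 409 = 466
Selection 5: 466 + 409 = 875
Selection 6: 875 + 409 = 1284
Selection 7: 1284 + 409 = 1693
Selection 8: 1693 + 409 = 2102
Selection 9: 2102 + 409 = 2511
Selection 10: 2511 + 409 = 2920
Selection 11: 2920 + 409 = 3329
Selection 12: 3329 + 409 = 3738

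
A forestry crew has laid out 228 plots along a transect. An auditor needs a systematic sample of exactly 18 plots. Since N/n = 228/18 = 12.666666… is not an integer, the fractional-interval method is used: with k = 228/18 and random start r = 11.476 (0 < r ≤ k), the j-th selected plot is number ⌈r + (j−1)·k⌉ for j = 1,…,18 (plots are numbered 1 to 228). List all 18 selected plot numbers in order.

12, 25, 37, 50, 63, 75, 88, 101, 113, 126, 139, 151, 164, 177, 189, 202, 215, 227

j=1: r + 0k = 11.476 → ⌈·⌉ = 12
j=2: r + 1k = 24.142666… → ⌈·⌉ = 25
j=3: r + 2k = 36.809333… → ⌈·⌉ = 37
j=4: r + 3k = 49.476 → ⌈·⌉ = 50
j=5: r + 4k = 62.142666… → ⌈·⌉ = 63
j=6: r + 5k = 74.809333… → ⌈·⌉ = 75
j=7: r + 6k = 87.476 → ⌈·⌉ = 88
j=8: r + 7k = 100.142666… → ⌈·⌉ = 101
j=9: r + 8k = 112.809333… → ⌈·⌉ = 113
j=10: r + 9k = 125.476 → ⌈·⌉ = 126
j=11: r + 10k = 138.142666… → ⌈·⌉ = 139
j=12: r + 11k = 150.809333… → ⌈·⌉ = 151
j=13: r + 12k = 163.476 → ⌈·⌉ = 164
j=14: r + 13k = 176.142666… → ⌈·⌉ = 177
j=15: r + 14k = 188.809333… → ⌈·⌉ = 189
j=16: r + 15k = 201.476 → ⌈·⌉ = 202
j=17: r + 16k = 214.142666… → ⌈·⌉ = 215
j=18: r + 17k = 226.809333… → ⌈·⌉ = 227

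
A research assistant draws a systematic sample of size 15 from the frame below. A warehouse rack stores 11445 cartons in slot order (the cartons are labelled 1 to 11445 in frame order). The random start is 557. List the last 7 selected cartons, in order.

k = N/n = 11445/15 = 763
9th selection = 557 + 8×763 = 6661
10th: 6661 + 763 = 7424
11th: 7424 + 763 = 8187
12th: 8187 + 763 = 8950
13th: 8950 + 763 = 9713
14th: 9713 + 763 = 10476
15th: 10476 + 763 = 11239

6661, 7424, 8187, 8950, 9713, 10476, 11239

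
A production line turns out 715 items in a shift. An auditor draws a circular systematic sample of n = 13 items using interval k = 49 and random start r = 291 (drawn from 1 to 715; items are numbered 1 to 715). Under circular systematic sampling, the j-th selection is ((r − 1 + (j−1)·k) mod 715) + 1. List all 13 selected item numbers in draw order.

Selection 1: 291
Selection 2: 291 + 49 = 340
Selection 3: 340 + 49 = 389
Selection 4: 389 + 49 = 438
Selection 5: 438 + 49 = 487
Selection 6: 487 + 49 = 536
Selection 7: 536 + 49 = 585
Selection 8: 585 + 49 = 634
Selection 9: 634 + 49 = 683
Selection 10: 683 + 49 = 732 → 732 − 715 = 17
Selection 11: 17 + 49 = 66
Selection 12: 66 + 49 = 115
Selection 13: 115 + 49 = 164

291, 340, 389, 438, 487, 536, 585, 634, 683, 17, 66, 115, 164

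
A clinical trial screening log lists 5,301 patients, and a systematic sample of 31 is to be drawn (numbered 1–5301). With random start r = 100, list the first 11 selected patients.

100, 271, 442, 613, 784, 955, 1126, 1297, 1468, 1639, 1810

k = N/n = 5301/31 = 171
patient 1: 100
patient 2: 100 + 171 = 271
patient 3: 271 + 171 = 442
patient 4: 442 + 171 = 613
patient 5: 613 + 171 = 784
patient 6: 784 + 171 = 955
patient 7: 955 + 171 = 1126
patient 8: 1126 + 171 = 1297
patient 9: 1297 + 171 = 1468
patient 10: 1468 + 171 = 1639
patient 11: 1639 + 171 = 1810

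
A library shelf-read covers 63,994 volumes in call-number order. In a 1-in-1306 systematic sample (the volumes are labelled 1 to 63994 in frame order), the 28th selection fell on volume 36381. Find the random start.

1119

k = 1306
r = 36381 − (28−1)×1306 = 36381 − 35262 = 1119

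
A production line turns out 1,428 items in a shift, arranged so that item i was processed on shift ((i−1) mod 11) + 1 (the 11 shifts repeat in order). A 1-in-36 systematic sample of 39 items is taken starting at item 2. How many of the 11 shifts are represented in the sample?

11

Consecutive selections differ by k = 36, so their shift numbers differ by 36 mod 11 = 3.
gcd(36, 11) = 1, so the sample visits 11/1 = 11 distinct residues mod 11.
Start 2 is shift 2; the shifts hit are 1, 2, 3, 4, 5, 6, 7, 8, 9, 10, 11.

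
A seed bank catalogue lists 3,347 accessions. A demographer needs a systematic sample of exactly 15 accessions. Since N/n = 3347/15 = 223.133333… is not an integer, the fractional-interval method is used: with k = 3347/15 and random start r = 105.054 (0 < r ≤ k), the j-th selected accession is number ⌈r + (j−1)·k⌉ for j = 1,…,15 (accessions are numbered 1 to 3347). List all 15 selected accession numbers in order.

j=1: r + 0k = 105.054 → ⌈·⌉ = 106
j=2: r + 1k = 328.187333… → ⌈·⌉ = 329
j=3: r + 2k = 551.320666… → ⌈·⌉ = 552
j=4: r + 3k = 774.454 → ⌈·⌉ = 775
j=5: r + 4k = 997.587333… → ⌈·⌉ = 998
j=6: r + 5k = 1220.720666… → ⌈·⌉ = 1221
j=7: r + 6k = 1443.854 → ⌈·⌉ = 1444
j=8: r + 7k = 1666.987333… → ⌈·⌉ = 1667
j=9: r + 8k = 1890.120666… → ⌈·⌉ = 1891
j=10: r + 9k = 2113.254 → ⌈·⌉ = 2114
j=11: r + 10k = 2336.387333… → ⌈·⌉ = 2337
j=12: r + 11k = 2559.520666… → ⌈·⌉ = 2560
j=13: r + 12k = 2782.654 → ⌈·⌉ = 2783
j=14: r + 13k = 3005.787333… → ⌈·⌉ = 3006
j=15: r + 14k = 3228.920666… → ⌈·⌉ = 3229

106, 329, 552, 775, 998, 1221, 1444, 1667, 1891, 2114, 2337, 2560, 2783, 3006, 3229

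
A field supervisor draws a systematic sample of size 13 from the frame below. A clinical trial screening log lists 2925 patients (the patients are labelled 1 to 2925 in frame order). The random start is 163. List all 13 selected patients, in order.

k = N/n = 2925/13 = 225
patient 1: 163
patient 2: 163 + 225 = 388
patient 3: 388 + 225 = 613
patient 4: 613 + 225 = 838
patient 5: 838 + 225 = 1063
patient 6: 1063 + 225 = 1288
patient 7: 1288 + 225 = 1513
patient 8: 1513 + 225 = 1738
patient 9: 1738 + 225 = 1963
patient 10: 1963 + 225 = 2188
patient 11: 2188 + 225 = 2413
patient 12: 2413 + 225 = 2638
patient 13: 2638 + 225 = 2863

163, 388, 613, 838, 1063, 1288, 1513, 1738, 1963, 2188, 2413, 2638, 2863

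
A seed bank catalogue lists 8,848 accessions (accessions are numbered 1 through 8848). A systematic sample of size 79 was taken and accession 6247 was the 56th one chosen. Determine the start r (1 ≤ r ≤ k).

k = 8848/79 = 112
r = 6247 − (56−1)×112 = 6247 − 6160 = 87

87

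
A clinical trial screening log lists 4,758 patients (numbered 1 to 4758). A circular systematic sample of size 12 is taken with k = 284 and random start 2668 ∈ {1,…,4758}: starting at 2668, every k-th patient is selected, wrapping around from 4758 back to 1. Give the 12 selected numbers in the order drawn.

Selection 1: 2668
Selection 2: 2668 + 284 = 2952
Selection 3: 2952 + 284 = 3236
Selection 4: 3236 + 284 = 3520
Selection 5: 3520 + 284 = 3804
Selection 6: 3804 + 284 = 4088
Selection 7: 4088 + 284 = 4372
Selection 8: 4372 + 284 = 4656
Selection 9: 4656 + 284 = 4940 → 4940 − 4758 = 182
Selection 10: 182 + 284 = 466
Selection 11: 466 + 284 = 750
Selection 12: 750 + 284 = 1034

2668, 2952, 3236, 3520, 3804, 4088, 4372, 4656, 182, 466, 750, 1034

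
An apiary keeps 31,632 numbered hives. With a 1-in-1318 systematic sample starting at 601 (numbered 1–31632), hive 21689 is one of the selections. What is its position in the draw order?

17

k = 1318
position = (21689 − 601)/1318 + 1 = 21088/1318 + 1 = 16 + 1 = 17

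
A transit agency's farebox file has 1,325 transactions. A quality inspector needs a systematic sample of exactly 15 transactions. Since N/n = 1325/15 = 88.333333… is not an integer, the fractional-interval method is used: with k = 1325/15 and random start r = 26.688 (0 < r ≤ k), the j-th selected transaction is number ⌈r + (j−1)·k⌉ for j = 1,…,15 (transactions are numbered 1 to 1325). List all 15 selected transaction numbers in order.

j=1: r + 0k = 26.688 → ⌈·⌉ = 27
j=2: r + 1k = 115.021333… → ⌈·⌉ = 116
j=3: r + 2k = 203.354666… → ⌈·⌉ = 204
j=4: r + 3k = 291.688 → ⌈·⌉ = 292
j=5: r + 4k = 380.021333… → ⌈·⌉ = 381
j=6: r + 5k = 468.354666… → ⌈·⌉ = 469
j=7: r + 6k = 556.688 → ⌈·⌉ = 557
j=8: r + 7k = 645.021333… → ⌈·⌉ = 646
j=9: r + 8k = 733.354666… → ⌈·⌉ = 734
j=10: r + 9k = 821.688 → ⌈·⌉ = 822
j=11: r + 10k = 910.021333… → ⌈·⌉ = 911
j=12: r + 11k = 998.354666… → ⌈·⌉ = 999
j=13: r + 12k = 1086.688 → ⌈·⌉ = 1087
j=14: r + 13k = 1175.021333… → ⌈·⌉ = 1176
j=15: r + 14k = 1263.354666… → ⌈·⌉ = 1264

27, 116, 204, 292, 381, 469, 557, 646, 734, 822, 911, 999, 1087, 1176, 1264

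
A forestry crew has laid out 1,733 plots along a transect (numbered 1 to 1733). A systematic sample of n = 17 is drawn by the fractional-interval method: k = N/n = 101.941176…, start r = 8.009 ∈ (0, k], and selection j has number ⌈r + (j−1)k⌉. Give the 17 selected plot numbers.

j=1: r + 0k = 8.009 → ⌈·⌉ = 9
j=2: r + 1k = 109.950176… → ⌈·⌉ = 110
j=3: r + 2k = 211.891352… → ⌈·⌉ = 212
j=4: r + 3k = 313.832529… → ⌈·⌉ = 314
j=5: r + 4k = 415.773705… → ⌈·⌉ = 416
j=6: r + 5k = 517.714882… → ⌈·⌉ = 518
j=7: r + 6k = 619.656058… → ⌈·⌉ = 620
j=8: r + 7k = 721.597235… → ⌈·⌉ = 722
j=9: r + 8k = 823.538411… → ⌈·⌉ = 824
j=10: r + 9k = 925.479588… → ⌈·⌉ = 926
j=11: r + 10k = 1027.420764… → ⌈·⌉ = 1028
j=12: r + 11k = 1129.361941… → ⌈·⌉ = 1130
j=13: r + 12k = 1231.303117… → ⌈·⌉ = 1232
j=14: r + 13k = 1333.244294… → ⌈·⌉ = 1334
j=15: r + 14k = 1435.185470… → ⌈·⌉ = 1436
j=16: r + 15k = 1537.126647… → ⌈·⌉ = 1538
j=17: r + 16k = 1639.067823… → ⌈·⌉ = 1640

9, 110, 212, 314, 416, 518, 620, 722, 824, 926, 1028, 1130, 1232, 1334, 1436, 1538, 1640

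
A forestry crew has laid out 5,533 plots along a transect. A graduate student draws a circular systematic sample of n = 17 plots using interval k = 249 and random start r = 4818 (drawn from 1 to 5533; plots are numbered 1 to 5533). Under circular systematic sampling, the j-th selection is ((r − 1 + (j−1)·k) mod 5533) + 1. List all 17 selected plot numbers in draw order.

4818, 5067, 5316, 32, 281, 530, 779, 1028, 1277, 1526, 1775, 2024, 2273, 2522, 2771, 3020, 3269

Selection 1: 4818
Selection 2: 4818 + 249 = 5067
Selection 3: 5067 + 249 = 5316
Selection 4: 5316 + 249 = 5565 → 5565 − 5533 = 32
Selection 5: 32 + 249 = 281
Selection 6: 281 + 249 = 530
Selection 7: 530 + 249 = 779
Selection 8: 779 + 249 = 1028
Selection 9: 1028 + 249 = 1277
Selection 10: 1277 + 249 = 1526
Selection 11: 1526 + 249 = 1775
Selection 12: 1775 + 249 = 2024
Selection 13: 2024 + 249 = 2273
Selection 14: 2273 + 249 = 2522
Selection 15: 2522 + 249 = 2771
Selection 16: 2771 + 249 = 3020
Selection 17: 3020 + 249 = 3269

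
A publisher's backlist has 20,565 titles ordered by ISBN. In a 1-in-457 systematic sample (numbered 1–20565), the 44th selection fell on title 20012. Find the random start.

k = 457
r = 20012 − (44−1)×457 = 20012 − 19651 = 361

361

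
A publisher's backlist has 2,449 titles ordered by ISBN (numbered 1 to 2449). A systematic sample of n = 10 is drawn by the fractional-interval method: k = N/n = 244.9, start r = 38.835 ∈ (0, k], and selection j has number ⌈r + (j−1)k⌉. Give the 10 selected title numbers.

j=1: r + 0k = 38.835 → ⌈·⌉ = 39
j=2: r + 1k = 283.735 → ⌈·⌉ = 284
j=3: r + 2k = 528.635 → ⌈·⌉ = 529
j=4: r + 3k = 773.535 → ⌈·⌉ = 774
j=5: r + 4k = 1018.435 → ⌈·⌉ = 1019
j=6: r + 5k = 1263.335 → ⌈·⌉ = 1264
j=7: r + 6k = 1508.235 → ⌈·⌉ = 1509
j=8: r + 7k = 1753.135 → ⌈·⌉ = 1754
j=9: r + 8k = 1998.035 → ⌈·⌉ = 1999
j=10: r + 9k = 2242.935 → ⌈·⌉ = 2243

39, 284, 529, 774, 1019, 1264, 1509, 1754, 1999, 2243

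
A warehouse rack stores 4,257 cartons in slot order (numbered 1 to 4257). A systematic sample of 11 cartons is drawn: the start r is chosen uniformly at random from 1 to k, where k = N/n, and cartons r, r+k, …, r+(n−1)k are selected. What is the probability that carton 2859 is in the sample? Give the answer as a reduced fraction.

1/387

k = 4257/11 = 387.
Carton 2859 is selected iff r ≡ 2859 (mod 387); exactly one such r in {1,…,387}.
Inclusion probability = 1/387.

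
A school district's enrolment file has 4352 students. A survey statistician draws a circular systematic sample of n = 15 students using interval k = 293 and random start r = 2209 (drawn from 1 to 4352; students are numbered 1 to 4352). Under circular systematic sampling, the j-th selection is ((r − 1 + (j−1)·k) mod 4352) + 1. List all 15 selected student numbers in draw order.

2209, 2502, 2795, 3088, 3381, 3674, 3967, 4260, 201, 494, 787, 1080, 1373, 1666, 1959

Selection 1: 2209
Selection 2: 2209 + 293 = 2502
Selection 3: 2502 + 293 = 2795
Selection 4: 2795 + 293 = 3088
Selection 5: 3088 + 293 = 3381
Selection 6: 3381 + 293 = 3674
Selection 7: 3674 + 293 = 3967
Selection 8: 3967 + 293 = 4260
Selection 9: 4260 + 293 = 4553 → 4553 − 4352 = 201
Selection 10: 201 + 293 = 494
Selection 11: 494 + 293 = 787
Selection 12: 787 + 293 = 1080
Selection 13: 1080 + 293 = 1373
Selection 14: 1373 + 293 = 1666
Selection 15: 1666 + 293 = 1959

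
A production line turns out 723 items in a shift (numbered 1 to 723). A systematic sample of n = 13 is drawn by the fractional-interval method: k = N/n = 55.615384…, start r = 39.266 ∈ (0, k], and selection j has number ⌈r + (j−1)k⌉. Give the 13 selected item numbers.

j=1: r + 0k = 39.266 → ⌈·⌉ = 40
j=2: r + 1k = 94.881384… → ⌈·⌉ = 95
j=3: r + 2k = 150.496769… → ⌈·⌉ = 151
j=4: r + 3k = 206.112153… → ⌈·⌉ = 207
j=5: r + 4k = 261.727538… → ⌈·⌉ = 262
j=6: r + 5k = 317.342923… → ⌈·⌉ = 318
j=7: r + 6k = 372.958307… → ⌈·⌉ = 373
j=8: r + 7k = 428.573692… → ⌈·⌉ = 429
j=9: r + 8k = 484.189076… → ⌈·⌉ = 485
j=10: r + 9k = 539.804461… → ⌈·⌉ = 540
j=11: r + 10k = 595.419846… → ⌈·⌉ = 596
j=12: r + 11k = 651.035230… → ⌈·⌉ = 652
j=13: r + 12k = 706.650615… → ⌈·⌉ = 707

40, 95, 151, 207, 262, 318, 373, 429, 485, 540, 596, 652, 707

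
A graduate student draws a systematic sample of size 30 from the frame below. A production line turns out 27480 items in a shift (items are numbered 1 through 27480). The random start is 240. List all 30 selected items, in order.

240, 1156, 2072, 2988, 3904, 4820, 5736, 6652, 7568, 8484, 9400, 10316, 11232, 12148, 13064, 13980, 14896, 15812, 16728, 17644, 18560, 19476, 20392, 21308, 22224, 23140, 24056, 24972, 25888, 26804

k = N/n = 27480/30 = 916
item 1: 240
item 2: 240 + 916 = 1156
item 3: 1156 + 916 = 2072
item 4: 2072 + 916 = 2988
item 5: 2988 + 916 = 3904
item 6: 3904 + 916 = 4820
item 7: 4820 + 916 = 5736
item 8: 5736 + 916 = 6652
item 9: 6652 + 916 = 7568
item 10: 7568 + 916 = 8484
item 11: 8484 + 916 = 9400
item 12: 9400 + 916 = 10316
item 13: 10316 + 916 = 11232
item 14: 11232 + 916 = 12148
item 15: 12148 + 916 = 13064
item 16: 13064 + 916 = 13980
item 17: 13980 + 916 = 14896
item 18: 14896 + 916 = 15812
item 19: 15812 + 916 = 16728
item 20: 16728 + 916 = 17644
item 21: 17644 + 916 = 18560
item 22: 18560 + 916 = 19476
item 23: 19476 + 916 = 20392
item 24: 20392 + 916 = 21308
item 25: 21308 + 916 = 22224
item 26: 22224 + 916 = 23140
item 27: 23140 + 916 = 24056
item 28: 24056 + 916 = 24972
item 29: 24972 + 916 = 25888
item 30: 25888 + 916 = 26804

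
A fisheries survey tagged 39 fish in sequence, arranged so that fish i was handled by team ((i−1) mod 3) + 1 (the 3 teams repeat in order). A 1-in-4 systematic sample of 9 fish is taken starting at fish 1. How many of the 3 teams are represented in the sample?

3

Consecutive selections differ by k = 4, so their team numbers differ by 4 mod 3 = 1.
gcd(4, 3) = 1, so the sample visits 3/1 = 3 distinct residues mod 3.
Start 1 is team 1; the teams hit are 1, 2, 3.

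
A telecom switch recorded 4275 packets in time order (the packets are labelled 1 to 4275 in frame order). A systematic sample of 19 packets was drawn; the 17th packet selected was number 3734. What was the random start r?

k = 4275/19 = 225
r = 3734 − (17−1)×225 = 3734 − 3600 = 134

134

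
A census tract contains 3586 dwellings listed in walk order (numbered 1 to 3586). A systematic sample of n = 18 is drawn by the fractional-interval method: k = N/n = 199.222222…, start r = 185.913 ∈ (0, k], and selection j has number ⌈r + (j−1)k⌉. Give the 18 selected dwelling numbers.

186, 386, 585, 784, 983, 1183, 1382, 1581, 1780, 1979, 2179, 2378, 2577, 2776, 2976, 3175, 3374, 3573

j=1: r + 0k = 185.913 → ⌈·⌉ = 186
j=2: r + 1k = 385.135222… → ⌈·⌉ = 386
j=3: r + 2k = 584.357444… → ⌈·⌉ = 585
j=4: r + 3k = 783.579666… → ⌈·⌉ = 784
j=5: r + 4k = 982.801888… → ⌈·⌉ = 983
j=6: r + 5k = 1182.024111… → ⌈·⌉ = 1183
j=7: r + 6k = 1381.246333… → ⌈·⌉ = 1382
j=8: r + 7k = 1580.468555… → ⌈·⌉ = 1581
j=9: r + 8k = 1779.690777… → ⌈·⌉ = 1780
j=10: r + 9k = 1978.913 → ⌈·⌉ = 1979
j=11: r + 10k = 2178.135222… → ⌈·⌉ = 2179
j=12: r + 11k = 2377.357444… → ⌈·⌉ = 2378
j=13: r + 12k = 2576.579666… → ⌈·⌉ = 2577
j=14: r + 13k = 2775.801888… → ⌈·⌉ = 2776
j=15: r + 14k = 2975.024111… → ⌈·⌉ = 2976
j=16: r + 15k = 3174.246333… → ⌈·⌉ = 3175
j=17: r + 16k = 3373.468555… → ⌈·⌉ = 3374
j=18: r + 17k = 3572.690777… → ⌈·⌉ = 3573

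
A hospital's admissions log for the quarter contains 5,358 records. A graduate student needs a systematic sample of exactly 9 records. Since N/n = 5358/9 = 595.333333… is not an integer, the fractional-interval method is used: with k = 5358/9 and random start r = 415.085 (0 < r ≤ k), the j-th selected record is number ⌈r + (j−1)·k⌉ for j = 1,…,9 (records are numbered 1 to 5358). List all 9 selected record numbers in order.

416, 1011, 1606, 2202, 2797, 3392, 3988, 4583, 5178

j=1: r + 0k = 415.085 → ⌈·⌉ = 416
j=2: r + 1k = 1010.418333… → ⌈·⌉ = 1011
j=3: r + 2k = 1605.751666… → ⌈·⌉ = 1606
j=4: r + 3k = 2201.085 → ⌈·⌉ = 2202
j=5: r + 4k = 2796.418333… → ⌈·⌉ = 2797
j=6: r + 5k = 3391.751666… → ⌈·⌉ = 3392
j=7: r + 6k = 3987.085 → ⌈·⌉ = 3988
j=8: r + 7k = 4582.418333… → ⌈·⌉ = 4583
j=9: r + 8k = 5177.751666… → ⌈·⌉ = 5178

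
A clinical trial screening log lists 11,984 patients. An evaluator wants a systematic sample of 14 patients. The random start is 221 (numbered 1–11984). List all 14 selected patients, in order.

k = N/n = 11984/14 = 856
patient 1: 221
patient 2: 221 + 856 = 1077
patient 3: 1077 + 856 = 1933
patient 4: 1933 + 856 = 2789
patient 5: 2789 + 856 = 3645
patient 6: 3645 + 856 = 4501
patient 7: 4501 + 856 = 5357
patient 8: 5357 + 856 = 6213
patient 9: 6213 + 856 = 7069
patient 10: 7069 + 856 = 7925
patient 11: 7925 + 856 = 8781
patient 12: 8781 + 856 = 9637
patient 13: 9637 + 856 = 10493
patient 14: 10493 + 856 = 11349

221, 1077, 1933, 2789, 3645, 4501, 5357, 6213, 7069, 7925, 8781, 9637, 10493, 11349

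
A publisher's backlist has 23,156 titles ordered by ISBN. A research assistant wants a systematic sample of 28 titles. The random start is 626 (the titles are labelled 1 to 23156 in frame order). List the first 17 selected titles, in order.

626, 1453, 2280, 3107, 3934, 4761, 5588, 6415, 7242, 8069, 8896, 9723, 10550, 11377, 12204, 13031, 13858

k = N/n = 23156/28 = 827
title 1: 626
title 2: 626 + 827 = 1453
title 3: 1453 + 827 = 2280
title 4: 2280 + 827 = 3107
title 5: 3107 + 827 = 3934
title 6: 3934 + 827 = 4761
title 7: 4761 + 827 = 5588
title 8: 5588 + 827 = 6415
title 9: 6415 + 827 = 7242
title 10: 7242 + 827 = 8069
title 11: 8069 + 827 = 8896
title 12: 8896 + 827 = 9723
title 13: 9723 + 827 = 10550
title 14: 10550 + 827 = 11377
title 15: 11377 + 827 = 12204
title 16: 12204 + 827 = 13031
title 17: 13031 + 827 = 13858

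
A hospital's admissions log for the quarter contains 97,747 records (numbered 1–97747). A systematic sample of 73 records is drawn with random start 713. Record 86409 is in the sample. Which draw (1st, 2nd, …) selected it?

65

k = 97747/73 = 1339
position = (86409 − 713)/1339 + 1 = 85696/1339 + 1 = 64 + 1 = 65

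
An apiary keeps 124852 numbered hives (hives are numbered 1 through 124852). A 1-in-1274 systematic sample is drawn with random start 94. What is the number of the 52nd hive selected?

65068

k = 1274
52nd selection = r + (52−1)·k = 94 + 51×1274 = 94 + 64974 = 65068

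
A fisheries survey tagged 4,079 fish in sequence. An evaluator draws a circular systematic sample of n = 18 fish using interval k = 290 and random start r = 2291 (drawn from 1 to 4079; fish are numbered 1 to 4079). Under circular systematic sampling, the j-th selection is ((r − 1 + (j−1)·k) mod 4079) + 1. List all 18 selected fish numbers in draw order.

Selection 1: 2291
Selection 2: 2291 + 290 = 2581
Selection 3: 2581 + 290 = 2871
Selection 4: 2871 + 290 = 3161
Selection 5: 3161 + 290 = 3451
Selection 6: 3451 + 290 = 3741
Selection 7: 3741 + 290 = 4031
Selection 8: 4031 + 290 = 4321 → 4321 − 4079 = 242
Selection 9: 242 + 290 = 532
Selection 10: 532 + 290 = 822
Selection 11: 822 + 290 = 1112
Selection 12: 1112 + 290 = 1402
Selection 13: 1402 + 290 = 1692
Selection 14: 1692 + 290 = 1982
Selection 15: 1982 + 290 = 2272
Selection 16: 2272 + 290 = 2562
Selection 17: 2562 + 290 = 2852
Selection 18: 2852 + 290 = 3142

2291, 2581, 2871, 3161, 3451, 3741, 4031, 242, 532, 822, 1112, 1402, 1692, 1982, 2272, 2562, 2852, 3142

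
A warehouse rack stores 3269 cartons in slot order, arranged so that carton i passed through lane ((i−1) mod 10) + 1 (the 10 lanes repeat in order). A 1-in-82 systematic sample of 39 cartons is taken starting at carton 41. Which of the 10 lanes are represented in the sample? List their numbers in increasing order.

Consecutive selections differ by k = 82, so their lane numbers differ by 82 mod 10 = 2.
gcd(82, 10) = 2, so the sample visits 10/2 = 5 distinct residues mod 10.
Start 41 is lane 1; the lanes hit are 1, 3, 5, 7, 9.

1, 3, 5, 7, 9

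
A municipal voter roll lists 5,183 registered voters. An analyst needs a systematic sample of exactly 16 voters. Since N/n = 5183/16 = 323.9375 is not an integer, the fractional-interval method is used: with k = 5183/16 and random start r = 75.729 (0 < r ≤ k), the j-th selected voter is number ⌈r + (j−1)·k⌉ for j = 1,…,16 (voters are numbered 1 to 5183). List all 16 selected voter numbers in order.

76, 400, 724, 1048, 1372, 1696, 2020, 2344, 2668, 2992, 3316, 3640, 3963, 4287, 4611, 4935

j=1: r + 0k = 75.729 → ⌈·⌉ = 76
j=2: r + 1k = 399.6665 → ⌈·⌉ = 400
j=3: r + 2k = 723.604 → ⌈·⌉ = 724
j=4: r + 3k = 1047.5415 → ⌈·⌉ = 1048
j=5: r + 4k = 1371.479 → ⌈·⌉ = 1372
j=6: r + 5k = 1695.4165 → ⌈·⌉ = 1696
j=7: r + 6k = 2019.354 → ⌈·⌉ = 2020
j=8: r + 7k = 2343.2915 → ⌈·⌉ = 2344
j=9: r + 8k = 2667.229 → ⌈·⌉ = 2668
j=10: r + 9k = 2991.1665 → ⌈·⌉ = 2992
j=11: r + 10k = 3315.104 → ⌈·⌉ = 3316
j=12: r + 11k = 3639.0415 → ⌈·⌉ = 3640
j=13: r + 12k = 3962.979 → ⌈·⌉ = 3963
j=14: r + 13k = 4286.9165 → ⌈·⌉ = 4287
j=15: r + 14k = 4610.854 → ⌈·⌉ = 4611
j=16: r + 15k = 4934.7915 → ⌈·⌉ = 4935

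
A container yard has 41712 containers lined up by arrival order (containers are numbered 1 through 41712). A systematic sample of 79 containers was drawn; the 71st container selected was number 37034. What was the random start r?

k = 41712/79 = 528
r = 37034 − (71−1)×528 = 37034 − 36960 = 74

74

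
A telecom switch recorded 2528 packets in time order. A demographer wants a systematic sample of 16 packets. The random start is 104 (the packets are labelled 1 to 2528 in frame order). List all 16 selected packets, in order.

104, 262, 420, 578, 736, 894, 1052, 1210, 1368, 1526, 1684, 1842, 2000, 2158, 2316, 2474

k = N/n = 2528/16 = 158
packet 1: 104
packet 2: 104 + 158 = 262
packet 3: 262 + 158 = 420
packet 4: 420 + 158 = 578
packet 5: 578 + 158 = 736
packet 6: 736 + 158 = 894
packet 7: 894 + 158 = 1052
packet 8: 1052 + 158 = 1210
packet 9: 1210 + 158 = 1368
packet 10: 1368 + 158 = 1526
packet 11: 1526 + 158 = 1684
packet 12: 1684 + 158 = 1842
packet 13: 1842 + 158 = 2000
packet 14: 2000 + 158 = 2158
packet 15: 2158 + 158 = 2316
packet 16: 2316 + 158 = 2474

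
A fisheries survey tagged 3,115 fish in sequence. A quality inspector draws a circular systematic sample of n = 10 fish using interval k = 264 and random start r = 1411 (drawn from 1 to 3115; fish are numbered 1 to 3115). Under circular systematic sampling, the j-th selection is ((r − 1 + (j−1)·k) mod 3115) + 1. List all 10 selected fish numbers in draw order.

1411, 1675, 1939, 2203, 2467, 2731, 2995, 144, 408, 672

Selection 1: 1411
Selection 2: 1411 + 264 = 1675
Selection 3: 1675 + 264 = 1939
Selection 4: 1939 + 264 = 2203
Selection 5: 2203 + 264 = 2467
Selection 6: 2467 + 264 = 2731
Selection 7: 2731 + 264 = 2995
Selection 8: 2995 + 264 = 3259 → 3259 − 3115 = 144
Selection 9: 144 + 264 = 408
Selection 10: 408 + 264 = 672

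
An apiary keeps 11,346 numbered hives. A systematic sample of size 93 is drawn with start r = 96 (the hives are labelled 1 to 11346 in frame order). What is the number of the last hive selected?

11320

k = 11346/93 = 122
93rd selection = r + (93−1)·k = 96 + 92×122 = 96 + 11224 = 11320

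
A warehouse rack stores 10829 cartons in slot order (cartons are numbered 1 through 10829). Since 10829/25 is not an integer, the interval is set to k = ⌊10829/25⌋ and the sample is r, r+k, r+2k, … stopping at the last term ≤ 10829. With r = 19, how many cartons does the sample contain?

k = ⌊10829/25⌋ = 433
Achieved size = ⌊(10829 − 19)/433⌋ + 1 = ⌊10810/433⌋ + 1 = 24 + 1 = 25
(last selection: 19 + 24×433 = 10411 ≤ 10829; next would be 10844 > 10829)

25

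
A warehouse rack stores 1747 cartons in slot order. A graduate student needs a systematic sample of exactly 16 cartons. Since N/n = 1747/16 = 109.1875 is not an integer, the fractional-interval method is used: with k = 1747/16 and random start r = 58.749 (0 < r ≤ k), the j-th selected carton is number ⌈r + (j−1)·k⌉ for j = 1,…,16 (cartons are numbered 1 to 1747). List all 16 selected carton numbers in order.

59, 168, 278, 387, 496, 605, 714, 824, 933, 1042, 1151, 1260, 1369, 1479, 1588, 1697

j=1: r + 0k = 58.749 → ⌈·⌉ = 59
j=2: r + 1k = 167.9365 → ⌈·⌉ = 168
j=3: r + 2k = 277.124 → ⌈·⌉ = 278
j=4: r + 3k = 386.3115 → ⌈·⌉ = 387
j=5: r + 4k = 495.499 → ⌈·⌉ = 496
j=6: r + 5k = 604.6865 → ⌈·⌉ = 605
j=7: r + 6k = 713.874 → ⌈·⌉ = 714
j=8: r + 7k = 823.0615 → ⌈·⌉ = 824
j=9: r + 8k = 932.249 → ⌈·⌉ = 933
j=10: r + 9k = 1041.4365 → ⌈·⌉ = 1042
j=11: r + 10k = 1150.624 → ⌈·⌉ = 1151
j=12: r + 11k = 1259.8115 → ⌈·⌉ = 1260
j=13: r + 12k = 1368.999 → ⌈·⌉ = 1369
j=14: r + 13k = 1478.1865 → ⌈·⌉ = 1479
j=15: r + 14k = 1587.374 → ⌈·⌉ = 1588
j=16: r + 15k = 1696.5615 → ⌈·⌉ = 1697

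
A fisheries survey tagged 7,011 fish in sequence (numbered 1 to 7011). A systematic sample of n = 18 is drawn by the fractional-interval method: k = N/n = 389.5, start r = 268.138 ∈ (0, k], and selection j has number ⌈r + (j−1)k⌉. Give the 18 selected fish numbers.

269, 658, 1048, 1437, 1827, 2216, 2606, 2995, 3385, 3774, 4164, 4553, 4943, 5332, 5722, 6111, 6501, 6890

j=1: r + 0k = 268.138 → ⌈·⌉ = 269
j=2: r + 1k = 657.638 → ⌈·⌉ = 658
j=3: r + 2k = 1047.138 → ⌈·⌉ = 1048
j=4: r + 3k = 1436.638 → ⌈·⌉ = 1437
j=5: r + 4k = 1826.138 → ⌈·⌉ = 1827
j=6: r + 5k = 2215.638 → ⌈·⌉ = 2216
j=7: r + 6k = 2605.138 → ⌈·⌉ = 2606
j=8: r + 7k = 2994.638 → ⌈·⌉ = 2995
j=9: r + 8k = 3384.138 → ⌈·⌉ = 3385
j=10: r + 9k = 3773.638 → ⌈·⌉ = 3774
j=11: r + 10k = 4163.138 → ⌈·⌉ = 4164
j=12: r + 11k = 4552.638 → ⌈·⌉ = 4553
j=13: r + 12k = 4942.138 → ⌈·⌉ = 4943
j=14: r + 13k = 5331.638 → ⌈·⌉ = 5332
j=15: r + 14k = 5721.138 → ⌈·⌉ = 5722
j=16: r + 15k = 6110.638 → ⌈·⌉ = 6111
j=17: r + 16k = 6500.138 → ⌈·⌉ = 6501
j=18: r + 17k = 6889.638 → ⌈·⌉ = 6890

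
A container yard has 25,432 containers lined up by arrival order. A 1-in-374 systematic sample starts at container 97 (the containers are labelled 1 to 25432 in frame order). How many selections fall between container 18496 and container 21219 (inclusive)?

k = 374
First selection ≥ 18496: 97 + ⌈(18496−97)/374⌉·374 = 97 + 50×374 = 18797
Last selection ≤ 21219: 97 + ⌊(21219−97)/374⌋·374 = 97 + 56×374 = 21041
Count = 56 − 50 + 1 = 7

7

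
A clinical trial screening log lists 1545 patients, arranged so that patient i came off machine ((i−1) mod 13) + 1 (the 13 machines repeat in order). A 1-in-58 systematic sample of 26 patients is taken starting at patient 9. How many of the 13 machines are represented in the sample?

Consecutive selections differ by k = 58, so their machine numbers differ by 58 mod 13 = 6.
gcd(58, 13) = 1, so the sample visits 13/1 = 13 distinct residues mod 13.
Start 9 is machine 9; the machines hit are 1, 2, 3, 4, 5, 6, 7, 8, 9, 10, 11, 12, 13.

13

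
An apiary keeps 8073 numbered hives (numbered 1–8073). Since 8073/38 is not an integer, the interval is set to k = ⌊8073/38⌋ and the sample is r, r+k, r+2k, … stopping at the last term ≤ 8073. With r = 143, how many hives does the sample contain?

38

k = ⌊8073/38⌋ = 212
Achieved size = ⌊(8073 − 143)/212⌋ + 1 = ⌊7930/212⌋ + 1 = 37 + 1 = 38
(last selection: 143 + 37×212 = 7987 ≤ 8073; next would be 8199 > 8073)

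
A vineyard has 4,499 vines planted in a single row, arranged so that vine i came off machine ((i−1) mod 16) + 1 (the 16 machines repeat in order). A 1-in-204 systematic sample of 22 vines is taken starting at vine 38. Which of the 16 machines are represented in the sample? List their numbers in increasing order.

2, 6, 10, 14

Consecutive selections differ by k = 204, so their machine numbers differ by 204 mod 16 = 12.
gcd(204, 16) = 4, so the sample visits 16/4 = 4 distinct residues mod 16.
Start 38 is machine 6; the machines hit are 2, 6, 10, 14.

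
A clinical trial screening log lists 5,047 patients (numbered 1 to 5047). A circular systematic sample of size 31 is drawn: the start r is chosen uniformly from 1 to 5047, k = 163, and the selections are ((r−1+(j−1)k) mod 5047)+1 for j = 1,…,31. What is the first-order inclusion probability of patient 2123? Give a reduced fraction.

31/5047

For each position j, as r ranges over 1…5047 the j-th selection hits every patient exactly once, so patient 2123 is selected for exactly 31 of the 5047 starts.
Inclusion probability = 31/5047.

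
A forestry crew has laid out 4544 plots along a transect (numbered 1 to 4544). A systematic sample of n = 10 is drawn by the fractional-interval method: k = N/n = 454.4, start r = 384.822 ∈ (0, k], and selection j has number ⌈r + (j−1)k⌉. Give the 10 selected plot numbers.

j=1: r + 0k = 384.822 → ⌈·⌉ = 385
j=2: r + 1k = 839.222 → ⌈·⌉ = 840
j=3: r + 2k = 1293.622 → ⌈·⌉ = 1294
j=4: r + 3k = 1748.022 → ⌈·⌉ = 1749
j=5: r + 4k = 2202.422 → ⌈·⌉ = 2203
j=6: r + 5k = 2656.822 → ⌈·⌉ = 2657
j=7: r + 6k = 3111.222 → ⌈·⌉ = 3112
j=8: r + 7k = 3565.622 → ⌈·⌉ = 3566
j=9: r + 8k = 4020.022 → ⌈·⌉ = 4021
j=10: r + 9k = 4474.422 → ⌈·⌉ = 4475

385, 840, 1294, 1749, 2203, 2657, 3112, 3566, 4021, 4475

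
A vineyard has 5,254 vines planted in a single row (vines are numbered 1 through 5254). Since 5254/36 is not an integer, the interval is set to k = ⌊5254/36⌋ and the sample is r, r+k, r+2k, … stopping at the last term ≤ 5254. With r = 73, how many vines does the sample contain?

36

k = ⌊5254/36⌋ = 145
Achieved size = ⌊(5254 − 73)/145⌋ + 1 = ⌊5181/145⌋ + 1 = 35 + 1 = 36
(last selection: 73 + 35×145 = 5148 ≤ 5254; next would be 5293 > 5254)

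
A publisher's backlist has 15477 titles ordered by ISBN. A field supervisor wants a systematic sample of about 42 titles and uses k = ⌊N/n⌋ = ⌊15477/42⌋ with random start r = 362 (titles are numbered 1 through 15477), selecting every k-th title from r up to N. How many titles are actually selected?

k = ⌊15477/42⌋ = 368
Achieved size = ⌊(15477 − 362)/368⌋ + 1 = ⌊15115/368⌋ + 1 = 41 + 1 = 42
(last selection: 362 + 41×368 = 15450 ≤ 15477; next would be 15818 > 15477)

42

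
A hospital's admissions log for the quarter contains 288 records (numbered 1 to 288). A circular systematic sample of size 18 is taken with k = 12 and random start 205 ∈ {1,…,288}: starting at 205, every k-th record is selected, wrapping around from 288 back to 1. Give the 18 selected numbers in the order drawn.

Selection 1: 205
Selection 2: 205 + 12 = 217
Selection 3: 217 + 12 = 229
Selection 4: 229 + 12 = 241
Selection 5: 241 + 12 = 253
Selection 6: 253 + 12 = 265
Selection 7: 265 + 12 = 277
Selection 8: 277 + 12 = 289 → 289 − 288 = 1
Selection 9: 1 + 12 = 13
Selection 10: 13 + 12 = 25
Selection 11: 25 + 12 = 37
Selection 12: 37 + 12 = 49
Selection 13: 49 + 12 = 61
Selection 14: 61 + 12 = 73
Selection 15: 73 + 12 = 85
Selection 16: 85 + 12 = 97
Selection 17: 97 + 12 = 109
Selection 18: 109 + 12 = 121

205, 217, 229, 241, 253, 265, 277, 1, 13, 25, 37, 49, 61, 73, 85, 97, 109, 121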